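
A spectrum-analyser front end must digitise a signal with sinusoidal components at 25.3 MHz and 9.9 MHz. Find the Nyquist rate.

Highest-frequency component: 25.3 MHz.
Nyquist rate = 2 × 25.3 MHz = 50.6 MHz.

50.6 MHz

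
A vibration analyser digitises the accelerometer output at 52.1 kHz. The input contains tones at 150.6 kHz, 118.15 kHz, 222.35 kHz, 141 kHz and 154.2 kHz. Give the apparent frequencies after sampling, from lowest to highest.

fs/2 = 26.05 kHz.
150.6 kHz mod fs = 46.4 kHz.
46.4 kHz > fs/2 = 26.05 kHz, folds to fs − 46.4 kHz = 5.7 kHz.
118.15 kHz mod fs = 13.95 kHz.
13.95 kHz ≤ fs/2 = 26.05 kHz, appears at 13.95 kHz.
222.35 kHz mod fs = 13.95 kHz.
13.95 kHz ≤ fs/2 = 26.05 kHz, appears at 13.95 kHz.
141 kHz mod fs = 36.8 kHz.
36.8 kHz > fs/2 = 26.05 kHz, folds to fs − 36.8 kHz = 15.3 kHz.
154.2 kHz mod fs = 50 kHz.
50 kHz > fs/2 = 26.05 kHz, folds to fs − 50 kHz = 2.1 kHz.
Distinct values: {2.1 kHz, 5.7 kHz, 13.95 kHz, 15.3 kHz}.

2.1 kHz, 5.7 kHz, 13.95 kHz, 15.3 kHz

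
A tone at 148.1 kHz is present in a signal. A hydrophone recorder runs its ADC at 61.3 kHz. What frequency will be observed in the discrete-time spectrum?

148.1 kHz mod fs = 25.5 kHz.
25.5 kHz ≤ fs/2 = 30.65 kHz, appears at 25.5 kHz.

25.5 kHz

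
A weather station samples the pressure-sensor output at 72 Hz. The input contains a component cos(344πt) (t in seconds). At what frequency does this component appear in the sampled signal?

ω = 344π rad/s → f = ω/(2π) = 172 Hz.
172 Hz mod fs = 28 Hz.
28 Hz ≤ fs/2 = 36 Hz, appears at 28 Hz.

28 Hz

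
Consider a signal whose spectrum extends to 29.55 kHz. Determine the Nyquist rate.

Nyquist rate = 2 × 29.55 kHz = 59.1 kHz.

59.1 kHz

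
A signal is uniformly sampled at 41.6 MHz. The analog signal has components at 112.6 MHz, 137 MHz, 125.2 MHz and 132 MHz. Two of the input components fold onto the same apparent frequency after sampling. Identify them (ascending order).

fs/2 = 20.8 MHz.
112.6 MHz mod fs = 29.4 MHz.
29.4 MHz > fs/2 = 20.8 MHz, folds to fs − 29.4 MHz = 12.2 MHz.
137 MHz mod fs = 12.2 MHz.
12.2 MHz ≤ fs/2 = 20.8 MHz, appears at 12.2 MHz.
125.2 MHz mod fs = 0.4 MHz.
0.4 MHz ≤ fs/2 = 20.8 MHz, appears at 0.4 MHz.
132 MHz mod fs = 7.2 MHz.
7.2 MHz ≤ fs/2 = 20.8 MHz, appears at 7.2 MHz.
112.6 MHz and 137 MHz both map to 12.2 MHz.

112.6 MHz, 137 MHz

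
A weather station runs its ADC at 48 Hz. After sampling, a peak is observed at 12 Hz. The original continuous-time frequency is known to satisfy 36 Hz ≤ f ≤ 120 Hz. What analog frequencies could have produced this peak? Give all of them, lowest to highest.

36 Hz, 60 Hz, 84 Hz, 108 Hz

Frequencies that alias to 12 Hz are k·fs ± 12 Hz for integer k ≥ 0.
k=0: 12 Hz.
k=1: 36 Hz, 60 Hz.
k=2: 84 Hz, 108 Hz.
k=3: 132 Hz, 156 Hz.
Within [36 Hz, 120 Hz]: 36 Hz, 60 Hz, 84 Hz, 108 Hz.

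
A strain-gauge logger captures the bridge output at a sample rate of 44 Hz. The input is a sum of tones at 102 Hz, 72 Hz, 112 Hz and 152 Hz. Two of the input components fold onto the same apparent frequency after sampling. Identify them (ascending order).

112 Hz, 152 Hz

fs/2 = 22 Hz.
102 Hz mod fs = 14 Hz.
14 Hz ≤ fs/2 = 22 Hz, appears at 14 Hz.
72 Hz mod fs = 28 Hz.
28 Hz > fs/2 = 22 Hz, folds to fs − 28 Hz = 16 Hz.
112 Hz mod fs = 24 Hz.
24 Hz > fs/2 = 22 Hz, folds to fs − 24 Hz = 20 Hz.
152 Hz mod fs = 20 Hz.
20 Hz ≤ fs/2 = 22 Hz, appears at 20 Hz.
112 Hz and 152 Hz both map to 20 Hz.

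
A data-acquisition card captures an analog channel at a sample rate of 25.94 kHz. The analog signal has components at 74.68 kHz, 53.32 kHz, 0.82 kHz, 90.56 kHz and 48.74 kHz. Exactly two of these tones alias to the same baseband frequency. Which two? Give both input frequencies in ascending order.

48.74 kHz, 74.68 kHz

fs/2 = 12.97 kHz.
74.68 kHz mod fs = 22.8 kHz.
22.8 kHz > fs/2 = 12.97 kHz, folds to fs − 22.8 kHz = 3.14 kHz.
53.32 kHz mod fs = 1.44 kHz.
1.44 kHz ≤ fs/2 = 12.97 kHz, appears at 1.44 kHz.
0.82 kHz ≤ fs/2 = 12.97 kHz, passes unchanged.
90.56 kHz mod fs = 12.74 kHz.
12.74 kHz ≤ fs/2 = 12.97 kHz, appears at 12.74 kHz.
48.74 kHz mod fs = 22.8 kHz.
22.8 kHz > fs/2 = 12.97 kHz, folds to fs − 22.8 kHz = 3.14 kHz.
48.74 kHz and 74.68 kHz both map to 3.14 kHz.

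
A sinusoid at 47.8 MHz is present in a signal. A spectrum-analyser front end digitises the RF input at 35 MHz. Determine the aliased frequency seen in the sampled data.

47.8 MHz mod fs = 12.8 MHz.
12.8 MHz ≤ fs/2 = 17.5 MHz, appears at 12.8 MHz.

12.8 MHz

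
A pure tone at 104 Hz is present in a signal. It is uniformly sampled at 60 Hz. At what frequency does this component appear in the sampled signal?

16 Hz

104 Hz mod fs = 44 Hz.
44 Hz > fs/2 = 30 Hz, folds to fs − 44 Hz = 16 Hz.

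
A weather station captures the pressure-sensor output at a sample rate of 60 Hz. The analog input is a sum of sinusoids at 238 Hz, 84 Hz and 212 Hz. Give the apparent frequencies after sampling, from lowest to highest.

fs/2 = 30 Hz.
238 Hz mod fs = 58 Hz.
58 Hz > fs/2 = 30 Hz, folds to fs − 58 Hz = 2 Hz.
84 Hz mod fs = 24 Hz.
24 Hz ≤ fs/2 = 30 Hz, appears at 24 Hz.
212 Hz mod fs = 32 Hz.
32 Hz > fs/2 = 30 Hz, folds to fs − 32 Hz = 28 Hz.
Distinct values: {2 Hz, 24 Hz, 28 Hz}.

2 Hz, 24 Hz, 28 Hz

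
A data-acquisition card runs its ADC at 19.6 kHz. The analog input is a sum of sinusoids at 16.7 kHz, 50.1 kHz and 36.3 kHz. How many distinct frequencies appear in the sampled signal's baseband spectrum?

fs/2 = 9.8 kHz.
16.7 kHz > fs/2 = 9.8 kHz, folds to fs − 16.7 kHz = 2.9 kHz.
50.1 kHz mod fs = 10.9 kHz.
10.9 kHz > fs/2 = 9.8 kHz, folds to fs − 10.9 kHz = 8.7 kHz.
36.3 kHz mod fs = 16.7 kHz.
16.7 kHz > fs/2 = 9.8 kHz, folds to fs − 16.7 kHz = 2.9 kHz.
Distinct values: {2.9 kHz, 8.7 kHz} → 2.

2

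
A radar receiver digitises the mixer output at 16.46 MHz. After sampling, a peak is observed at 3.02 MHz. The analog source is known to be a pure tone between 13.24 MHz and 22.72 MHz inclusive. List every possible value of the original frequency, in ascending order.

Frequencies that alias to 3.02 MHz are k·fs ± 3.02 MHz for integer k ≥ 0.
k=0: 3.02 MHz.
k=1: 13.44 MHz, 19.48 MHz.
k=2: 29.9 MHz, 35.94 MHz.
Within [13.24 MHz, 22.72 MHz]: 13.44 MHz, 19.48 MHz.

13.44 MHz, 19.48 MHz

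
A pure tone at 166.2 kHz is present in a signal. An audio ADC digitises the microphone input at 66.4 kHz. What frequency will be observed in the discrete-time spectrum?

166.2 kHz mod fs = 33.4 kHz.
33.4 kHz > fs/2 = 33.2 kHz, folds to fs − 33.4 kHz = 33 kHz.

33 kHz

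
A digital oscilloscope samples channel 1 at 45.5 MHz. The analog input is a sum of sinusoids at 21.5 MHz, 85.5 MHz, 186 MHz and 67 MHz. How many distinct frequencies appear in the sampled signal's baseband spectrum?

fs/2 = 22.75 MHz.
21.5 MHz ≤ fs/2 = 22.75 MHz, passes unchanged.
85.5 MHz mod fs = 40 MHz.
40 MHz > fs/2 = 22.75 MHz, folds to fs − 40 MHz = 5.5 MHz.
186 MHz mod fs = 4 MHz.
4 MHz ≤ fs/2 = 22.75 MHz, appears at 4 MHz.
67 MHz mod fs = 21.5 MHz.
21.5 MHz ≤ fs/2 = 22.75 MHz, appears at 21.5 MHz.
Distinct values: {4 MHz, 5.5 MHz, 21.5 MHz} → 3.

3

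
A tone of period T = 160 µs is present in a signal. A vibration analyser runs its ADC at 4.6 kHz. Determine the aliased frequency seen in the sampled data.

1.65 kHz

T = 160 µs → f = 1/T = 6.25 kHz.
6.25 kHz mod fs = 1.65 kHz.
1.65 kHz ≤ fs/2 = 2.3 kHz, appears at 1.65 kHz.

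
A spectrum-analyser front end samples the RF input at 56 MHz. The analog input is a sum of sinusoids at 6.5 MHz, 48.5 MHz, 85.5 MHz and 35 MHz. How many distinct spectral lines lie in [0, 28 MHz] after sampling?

fs/2 = 28 MHz.
6.5 MHz ≤ fs/2 = 28 MHz, passes unchanged.
48.5 MHz > fs/2 = 28 MHz, folds to fs − 48.5 MHz = 7.5 MHz.
85.5 MHz mod fs = 29.5 MHz.
29.5 MHz > fs/2 = 28 MHz, folds to fs − 29.5 MHz = 26.5 MHz.
35 MHz > fs/2 = 28 MHz, folds to fs − 35 MHz = 21 MHz.
Distinct values: {6.5 MHz, 7.5 MHz, 21 MHz, 26.5 MHz} → 4.

4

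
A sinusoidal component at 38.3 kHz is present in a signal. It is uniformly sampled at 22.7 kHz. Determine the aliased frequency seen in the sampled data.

7.1 kHz

38.3 kHz mod fs = 15.6 kHz.
15.6 kHz > fs/2 = 11.35 kHz, folds to fs − 15.6 kHz = 7.1 kHz.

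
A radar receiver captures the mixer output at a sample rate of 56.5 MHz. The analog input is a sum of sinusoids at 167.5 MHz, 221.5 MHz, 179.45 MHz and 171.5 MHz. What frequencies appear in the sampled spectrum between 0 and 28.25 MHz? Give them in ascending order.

fs/2 = 28.25 MHz.
167.5 MHz mod fs = 54.5 MHz.
54.5 MHz > fs/2 = 28.25 MHz, folds to fs − 54.5 MHz = 2 MHz.
221.5 MHz mod fs = 52 MHz.
52 MHz > fs/2 = 28.25 MHz, folds to fs − 52 MHz = 4.5 MHz.
179.45 MHz mod fs = 9.95 MHz.
9.95 MHz ≤ fs/2 = 28.25 MHz, appears at 9.95 MHz.
171.5 MHz mod fs = 2 MHz.
2 MHz ≤ fs/2 = 28.25 MHz, appears at 2 MHz.
Distinct values: {2 MHz, 4.5 MHz, 9.95 MHz}.

2 MHz, 4.5 MHz, 9.95 MHz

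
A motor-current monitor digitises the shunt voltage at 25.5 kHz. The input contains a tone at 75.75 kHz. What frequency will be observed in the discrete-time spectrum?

75.75 kHz mod fs = 24.75 kHz.
24.75 kHz > fs/2 = 12.75 kHz, folds to fs − 24.75 kHz = 0.75 kHz.

0.75 kHz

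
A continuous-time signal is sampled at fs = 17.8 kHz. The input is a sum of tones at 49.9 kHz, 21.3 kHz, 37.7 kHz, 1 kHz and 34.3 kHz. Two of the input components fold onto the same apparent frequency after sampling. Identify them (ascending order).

fs/2 = 8.9 kHz.
49.9 kHz mod fs = 14.3 kHz.
14.3 kHz > fs/2 = 8.9 kHz, folds to fs − 14.3 kHz = 3.5 kHz.
21.3 kHz mod fs = 3.5 kHz.
3.5 kHz ≤ fs/2 = 8.9 kHz, appears at 3.5 kHz.
37.7 kHz mod fs = 2.1 kHz.
2.1 kHz ≤ fs/2 = 8.9 kHz, appears at 2.1 kHz.
1 kHz ≤ fs/2 = 8.9 kHz, passes unchanged.
34.3 kHz mod fs = 16.5 kHz.
16.5 kHz > fs/2 = 8.9 kHz, folds to fs − 16.5 kHz = 1.3 kHz.
21.3 kHz and 49.9 kHz both map to 3.5 kHz.

21.3 kHz, 49.9 kHz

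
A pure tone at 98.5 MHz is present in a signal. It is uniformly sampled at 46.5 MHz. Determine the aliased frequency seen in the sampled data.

5.5 MHz

98.5 MHz mod fs = 5.5 MHz.
5.5 MHz ≤ fs/2 = 23.25 MHz, appears at 5.5 MHz.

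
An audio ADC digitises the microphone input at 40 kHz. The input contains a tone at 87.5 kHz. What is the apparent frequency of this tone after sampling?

7.5 kHz

87.5 kHz mod fs = 7.5 kHz.
7.5 kHz ≤ fs/2 = 20 kHz, appears at 7.5 kHz.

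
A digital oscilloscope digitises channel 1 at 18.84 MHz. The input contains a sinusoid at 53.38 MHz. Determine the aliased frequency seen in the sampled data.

53.38 MHz mod fs = 15.7 MHz.
15.7 MHz > fs/2 = 9.42 MHz, folds to fs − 15.7 MHz = 3.14 MHz.

3.14 MHz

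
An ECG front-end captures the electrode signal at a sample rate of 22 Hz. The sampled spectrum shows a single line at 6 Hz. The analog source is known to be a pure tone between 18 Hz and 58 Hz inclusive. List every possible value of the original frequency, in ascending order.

28 Hz, 38 Hz, 50 Hz

Frequencies that alias to 6 Hz are k·fs ± 6 Hz for integer k ≥ 0.
k=0: 6 Hz.
k=1: 16 Hz, 28 Hz.
k=2: 38 Hz, 50 Hz.
k=3: 60 Hz, 72 Hz.
Within [18 Hz, 58 Hz]: 28 Hz, 38 Hz, 50 Hz.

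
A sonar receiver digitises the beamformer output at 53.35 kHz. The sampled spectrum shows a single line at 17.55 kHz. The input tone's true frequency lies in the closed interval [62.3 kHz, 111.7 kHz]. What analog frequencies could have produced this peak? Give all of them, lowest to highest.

Frequencies that alias to 17.55 kHz are k·fs ± 17.55 kHz for integer k ≥ 0.
k=0: 17.55 kHz.
k=1: 35.8 kHz, 70.9 kHz.
k=2: 89.15 kHz, 124.25 kHz.
k=3: 142.5 kHz, 177.6 kHz.
Within [62.3 kHz, 111.7 kHz]: 70.9 kHz, 89.15 kHz.

70.9 kHz, 89.15 kHz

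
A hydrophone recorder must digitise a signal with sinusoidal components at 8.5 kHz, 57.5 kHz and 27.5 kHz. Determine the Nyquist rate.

115 kHz

Highest-frequency component: 57.5 kHz.
Nyquist rate = 2 × 57.5 kHz = 115 kHz.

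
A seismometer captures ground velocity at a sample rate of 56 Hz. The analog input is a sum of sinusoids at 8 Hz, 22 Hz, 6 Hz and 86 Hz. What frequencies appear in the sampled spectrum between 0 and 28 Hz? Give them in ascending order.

6 Hz, 8 Hz, 22 Hz, 26 Hz

fs/2 = 28 Hz.
8 Hz ≤ fs/2 = 28 Hz, passes unchanged.
22 Hz ≤ fs/2 = 28 Hz, passes unchanged.
6 Hz ≤ fs/2 = 28 Hz, passes unchanged.
86 Hz mod fs = 30 Hz.
30 Hz > fs/2 = 28 Hz, folds to fs − 30 Hz = 26 Hz.
Distinct values: {6 Hz, 8 Hz, 22 Hz, 26 Hz}.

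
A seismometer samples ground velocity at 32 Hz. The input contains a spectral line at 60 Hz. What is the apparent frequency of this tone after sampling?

4 Hz

60 Hz mod fs = 28 Hz.
28 Hz > fs/2 = 16 Hz, folds to fs − 28 Hz = 4 Hz.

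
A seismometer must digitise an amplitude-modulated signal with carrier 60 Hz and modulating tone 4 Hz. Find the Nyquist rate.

AM sidebands sit at fc ± fm = 56 Hz and 64 Hz.
Highest-frequency component: 64 Hz.
Nyquist rate = 2 × 64 Hz = 128 Hz.

128 Hz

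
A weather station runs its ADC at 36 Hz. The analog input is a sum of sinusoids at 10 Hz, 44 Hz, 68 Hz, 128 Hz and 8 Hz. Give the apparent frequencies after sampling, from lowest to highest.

4 Hz, 8 Hz, 10 Hz, 16 Hz

fs/2 = 18 Hz.
10 Hz ≤ fs/2 = 18 Hz, passes unchanged.
44 Hz mod fs = 8 Hz.
8 Hz ≤ fs/2 = 18 Hz, appears at 8 Hz.
68 Hz mod fs = 32 Hz.
32 Hz > fs/2 = 18 Hz, folds to fs − 32 Hz = 4 Hz.
128 Hz mod fs = 20 Hz.
20 Hz > fs/2 = 18 Hz, folds to fs − 20 Hz = 16 Hz.
8 Hz ≤ fs/2 = 18 Hz, passes unchanged.
Distinct values: {4 Hz, 8 Hz, 10 Hz, 16 Hz}.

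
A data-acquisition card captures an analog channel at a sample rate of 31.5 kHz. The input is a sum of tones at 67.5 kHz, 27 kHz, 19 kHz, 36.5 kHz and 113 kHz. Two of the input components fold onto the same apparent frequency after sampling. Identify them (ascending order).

27 kHz, 67.5 kHz

fs/2 = 15.75 kHz.
67.5 kHz mod fs = 4.5 kHz.
4.5 kHz ≤ fs/2 = 15.75 kHz, appears at 4.5 kHz.
27 kHz > fs/2 = 15.75 kHz, folds to fs − 27 kHz = 4.5 kHz.
19 kHz > fs/2 = 15.75 kHz, folds to fs − 19 kHz = 12.5 kHz.
36.5 kHz mod fs = 5 kHz.
5 kHz ≤ fs/2 = 15.75 kHz, appears at 5 kHz.
113 kHz mod fs = 18.5 kHz.
18.5 kHz > fs/2 = 15.75 kHz, folds to fs − 18.5 kHz = 13 kHz.
27 kHz and 67.5 kHz both map to 4.5 kHz.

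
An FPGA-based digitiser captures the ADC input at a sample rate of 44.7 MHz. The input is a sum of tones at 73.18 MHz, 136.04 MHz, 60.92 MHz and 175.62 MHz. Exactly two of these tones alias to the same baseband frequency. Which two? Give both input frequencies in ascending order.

fs/2 = 22.35 MHz.
73.18 MHz mod fs = 28.48 MHz.
28.48 MHz > fs/2 = 22.35 MHz, folds to fs − 28.48 MHz = 16.22 MHz.
136.04 MHz mod fs = 1.94 MHz.
1.94 MHz ≤ fs/2 = 22.35 MHz, appears at 1.94 MHz.
60.92 MHz mod fs = 16.22 MHz.
16.22 MHz ≤ fs/2 = 22.35 MHz, appears at 16.22 MHz.
175.62 MHz mod fs = 41.52 MHz.
41.52 MHz > fs/2 = 22.35 MHz, folds to fs − 41.52 MHz = 3.18 MHz.
60.92 MHz and 73.18 MHz both map to 16.22 MHz.

60.92 MHz, 73.18 MHz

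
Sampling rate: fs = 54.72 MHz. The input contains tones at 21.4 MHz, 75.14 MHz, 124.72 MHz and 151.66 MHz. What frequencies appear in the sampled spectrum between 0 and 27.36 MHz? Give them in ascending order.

12.5 MHz, 15.28 MHz, 20.42 MHz, 21.4 MHz

fs/2 = 27.36 MHz.
21.4 MHz ≤ fs/2 = 27.36 MHz, passes unchanged.
75.14 MHz mod fs = 20.42 MHz.
20.42 MHz ≤ fs/2 = 27.36 MHz, appears at 20.42 MHz.
124.72 MHz mod fs = 15.28 MHz.
15.28 MHz ≤ fs/2 = 27.36 MHz, appears at 15.28 MHz.
151.66 MHz mod fs = 42.22 MHz.
42.22 MHz > fs/2 = 27.36 MHz, folds to fs − 42.22 MHz = 12.5 MHz.
Distinct values: {12.5 MHz, 15.28 MHz, 20.42 MHz, 21.4 MHz}.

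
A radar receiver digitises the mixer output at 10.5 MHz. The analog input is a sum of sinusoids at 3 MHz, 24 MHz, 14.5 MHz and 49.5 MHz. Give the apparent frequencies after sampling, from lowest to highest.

fs/2 = 5.25 MHz.
3 MHz ≤ fs/2 = 5.25 MHz, passes unchanged.
24 MHz mod fs = 3 MHz.
3 MHz ≤ fs/2 = 5.25 MHz, appears at 3 MHz.
14.5 MHz mod fs = 4 MHz.
4 MHz ≤ fs/2 = 5.25 MHz, appears at 4 MHz.
49.5 MHz mod fs = 7.5 MHz.
7.5 MHz > fs/2 = 5.25 MHz, folds to fs − 7.5 MHz = 3 MHz.
Distinct values: {3 MHz, 4 MHz}.

3 MHz, 4 MHz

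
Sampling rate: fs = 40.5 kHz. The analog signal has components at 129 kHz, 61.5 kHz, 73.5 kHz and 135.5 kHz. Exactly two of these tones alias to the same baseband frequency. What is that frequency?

7.5 kHz

fs/2 = 20.25 kHz.
129 kHz mod fs = 7.5 kHz.
7.5 kHz ≤ fs/2 = 20.25 kHz, appears at 7.5 kHz.
61.5 kHz mod fs = 21 kHz.
21 kHz > fs/2 = 20.25 kHz, folds to fs − 21 kHz = 19.5 kHz.
73.5 kHz mod fs = 33 kHz.
33 kHz > fs/2 = 20.25 kHz, folds to fs − 33 kHz = 7.5 kHz.
135.5 kHz mod fs = 14 kHz.
14 kHz ≤ fs/2 = 20.25 kHz, appears at 14 kHz.
73.5 kHz and 129 kHz both map to 7.5 kHz.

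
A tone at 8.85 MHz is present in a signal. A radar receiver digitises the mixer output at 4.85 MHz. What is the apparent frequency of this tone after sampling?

0.85 MHz

8.85 MHz mod fs = 4 MHz.
4 MHz > fs/2 = 2.425 MHz, folds to fs − 4 MHz = 0.85 MHz.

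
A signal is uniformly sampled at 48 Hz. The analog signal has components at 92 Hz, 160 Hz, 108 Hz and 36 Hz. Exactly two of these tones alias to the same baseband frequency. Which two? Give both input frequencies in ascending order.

36 Hz, 108 Hz

fs/2 = 24 Hz.
92 Hz mod fs = 44 Hz.
44 Hz > fs/2 = 24 Hz, folds to fs − 44 Hz = 4 Hz.
160 Hz mod fs = 16 Hz.
16 Hz ≤ fs/2 = 24 Hz, appears at 16 Hz.
108 Hz mod fs = 12 Hz.
12 Hz ≤ fs/2 = 24 Hz, appears at 12 Hz.
36 Hz > fs/2 = 24 Hz, folds to fs − 36 Hz = 12 Hz.
36 Hz and 108 Hz both map to 12 Hz.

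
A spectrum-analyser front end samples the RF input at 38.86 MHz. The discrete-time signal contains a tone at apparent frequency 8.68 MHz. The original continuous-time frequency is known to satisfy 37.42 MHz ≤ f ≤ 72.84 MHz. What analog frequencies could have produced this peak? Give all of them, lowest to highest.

47.54 MHz, 69.04 MHz

Frequencies that alias to 8.68 MHz are k·fs ± 8.68 MHz for integer k ≥ 0.
k=0: 8.68 MHz.
k=1: 30.18 MHz, 47.54 MHz.
k=2: 69.04 MHz, 86.4 MHz.
k=3: 107.9 MHz, 125.26 MHz.
Within [37.42 MHz, 72.84 MHz]: 47.54 MHz, 69.04 MHz.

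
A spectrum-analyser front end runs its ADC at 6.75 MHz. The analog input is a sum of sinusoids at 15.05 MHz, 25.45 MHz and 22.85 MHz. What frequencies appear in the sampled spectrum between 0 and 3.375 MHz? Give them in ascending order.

fs/2 = 3.375 MHz.
15.05 MHz mod fs = 1.55 MHz.
1.55 MHz ≤ fs/2 = 3.375 MHz, appears at 1.55 MHz.
25.45 MHz mod fs = 5.2 MHz.
5.2 MHz > fs/2 = 3.375 MHz, folds to fs − 5.2 MHz = 1.55 MHz.
22.85 MHz mod fs = 2.6 MHz.
2.6 MHz ≤ fs/2 = 3.375 MHz, appears at 2.6 MHz.
Distinct values: {1.55 MHz, 2.6 MHz}.

1.55 MHz, 2.6 MHz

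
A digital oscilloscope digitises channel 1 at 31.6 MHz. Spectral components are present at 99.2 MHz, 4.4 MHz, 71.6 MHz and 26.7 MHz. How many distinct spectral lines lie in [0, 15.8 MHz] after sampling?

3

fs/2 = 15.8 MHz.
99.2 MHz mod fs = 4.4 MHz.
4.4 MHz ≤ fs/2 = 15.8 MHz, appears at 4.4 MHz.
4.4 MHz ≤ fs/2 = 15.8 MHz, passes unchanged.
71.6 MHz mod fs = 8.4 MHz.
8.4 MHz ≤ fs/2 = 15.8 MHz, appears at 8.4 MHz.
26.7 MHz > fs/2 = 15.8 MHz, folds to fs − 26.7 MHz = 4.9 MHz.
Distinct values: {4.4 MHz, 4.9 MHz, 8.4 MHz} → 3.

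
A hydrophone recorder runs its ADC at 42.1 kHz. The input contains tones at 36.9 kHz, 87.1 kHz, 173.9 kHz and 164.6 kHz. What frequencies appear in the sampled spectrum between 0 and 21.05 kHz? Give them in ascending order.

fs/2 = 21.05 kHz.
36.9 kHz > fs/2 = 21.05 kHz, folds to fs − 36.9 kHz = 5.2 kHz.
87.1 kHz mod fs = 2.9 kHz.
2.9 kHz ≤ fs/2 = 21.05 kHz, appears at 2.9 kHz.
173.9 kHz mod fs = 5.5 kHz.
5.5 kHz ≤ fs/2 = 21.05 kHz, appears at 5.5 kHz.
164.6 kHz mod fs = 38.3 kHz.
38.3 kHz > fs/2 = 21.05 kHz, folds to fs − 38.3 kHz = 3.8 kHz.
Distinct values: {2.9 kHz, 3.8 kHz, 5.2 kHz, 5.5 kHz}.

2.9 kHz, 3.8 kHz, 5.2 kHz, 5.5 kHz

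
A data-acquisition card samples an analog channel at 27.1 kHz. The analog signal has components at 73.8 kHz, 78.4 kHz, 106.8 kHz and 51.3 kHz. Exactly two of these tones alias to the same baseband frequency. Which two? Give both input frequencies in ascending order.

fs/2 = 13.55 kHz.
73.8 kHz mod fs = 19.6 kHz.
19.6 kHz > fs/2 = 13.55 kHz, folds to fs − 19.6 kHz = 7.5 kHz.
78.4 kHz mod fs = 24.2 kHz.
24.2 kHz > fs/2 = 13.55 kHz, folds to fs − 24.2 kHz = 2.9 kHz.
106.8 kHz mod fs = 25.5 kHz.
25.5 kHz > fs/2 = 13.55 kHz, folds to fs − 25.5 kHz = 1.6 kHz.
51.3 kHz mod fs = 24.2 kHz.
24.2 kHz > fs/2 = 13.55 kHz, folds to fs − 24.2 kHz = 2.9 kHz.
51.3 kHz and 78.4 kHz both map to 2.9 kHz.

51.3 kHz, 78.4 kHz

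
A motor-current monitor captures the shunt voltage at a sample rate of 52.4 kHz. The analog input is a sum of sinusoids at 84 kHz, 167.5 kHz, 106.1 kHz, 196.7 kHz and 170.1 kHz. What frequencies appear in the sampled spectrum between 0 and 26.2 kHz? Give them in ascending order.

1.3 kHz, 10.3 kHz, 12.9 kHz, 20.8 kHz

fs/2 = 26.2 kHz.
84 kHz mod fs = 31.6 kHz.
31.6 kHz > fs/2 = 26.2 kHz, folds to fs − 31.6 kHz = 20.8 kHz.
167.5 kHz mod fs = 10.3 kHz.
10.3 kHz ≤ fs/2 = 26.2 kHz, appears at 10.3 kHz.
106.1 kHz mod fs = 1.3 kHz.
1.3 kHz ≤ fs/2 = 26.2 kHz, appears at 1.3 kHz.
196.7 kHz mod fs = 39.5 kHz.
39.5 kHz > fs/2 = 26.2 kHz, folds to fs − 39.5 kHz = 12.9 kHz.
170.1 kHz mod fs = 12.9 kHz.
12.9 kHz ≤ fs/2 = 26.2 kHz, appears at 12.9 kHz.
Distinct values: {1.3 kHz, 10.3 kHz, 12.9 kHz, 20.8 kHz}.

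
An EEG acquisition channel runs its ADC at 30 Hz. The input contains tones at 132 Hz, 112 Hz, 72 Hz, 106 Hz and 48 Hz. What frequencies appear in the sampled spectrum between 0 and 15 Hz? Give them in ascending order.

fs/2 = 15 Hz.
132 Hz mod fs = 12 Hz.
12 Hz ≤ fs/2 = 15 Hz, appears at 12 Hz.
112 Hz mod fs = 22 Hz.
22 Hz > fs/2 = 15 Hz, folds to fs − 22 Hz = 8 Hz.
72 Hz mod fs = 12 Hz.
12 Hz ≤ fs/2 = 15 Hz, appears at 12 Hz.
106 Hz mod fs = 16 Hz.
16 Hz > fs/2 = 15 Hz, folds to fs − 16 Hz = 14 Hz.
48 Hz mod fs = 18 Hz.
18 Hz > fs/2 = 15 Hz, folds to fs − 18 Hz = 12 Hz.
Distinct values: {8 Hz, 12 Hz, 14 Hz}.

8 Hz, 12 Hz, 14 Hz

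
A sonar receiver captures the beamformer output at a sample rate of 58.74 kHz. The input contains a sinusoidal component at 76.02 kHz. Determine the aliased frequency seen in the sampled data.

76.02 kHz mod fs = 17.28 kHz.
17.28 kHz ≤ fs/2 = 29.37 kHz, appears at 17.28 kHz.

17.28 kHz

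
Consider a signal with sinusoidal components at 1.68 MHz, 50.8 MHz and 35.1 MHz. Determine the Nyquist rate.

101.6 MHz

Highest-frequency component: 50.8 MHz.
Nyquist rate = 2 × 50.8 MHz = 101.6 MHz.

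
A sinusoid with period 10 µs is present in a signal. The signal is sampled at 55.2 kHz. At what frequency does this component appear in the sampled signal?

10.4 kHz

T = 10 µs → f = 1/T = 100 kHz.
100 kHz mod fs = 44.8 kHz.
44.8 kHz > fs/2 = 27.6 kHz, folds to fs − 44.8 kHz = 10.4 kHz.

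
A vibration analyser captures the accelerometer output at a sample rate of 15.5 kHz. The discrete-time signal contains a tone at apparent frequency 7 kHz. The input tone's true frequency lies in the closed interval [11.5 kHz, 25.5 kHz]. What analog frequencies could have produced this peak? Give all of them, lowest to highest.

22.5 kHz, 24 kHz

Frequencies that alias to 7 kHz are k·fs ± 7 kHz for integer k ≥ 0.
k=0: 7 kHz.
k=1: 8.5 kHz, 22.5 kHz.
k=2: 24 kHz, 38 kHz.
k=3: 39.5 kHz, 53.5 kHz.
Within [11.5 kHz, 25.5 kHz]: 22.5 kHz, 24 kHz.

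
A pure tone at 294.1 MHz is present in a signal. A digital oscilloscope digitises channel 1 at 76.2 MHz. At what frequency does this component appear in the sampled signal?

10.7 MHz

294.1 MHz mod fs = 65.5 MHz.
65.5 MHz > fs/2 = 38.1 MHz, folds to fs − 65.5 MHz = 10.7 MHz.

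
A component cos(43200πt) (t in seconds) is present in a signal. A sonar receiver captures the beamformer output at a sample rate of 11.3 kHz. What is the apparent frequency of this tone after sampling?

1 kHz

ω = 43200π rad/s → f = ω/(2π) = 21600 Hz = 21.6 kHz.
21.6 kHz mod fs = 10.3 kHz.
10.3 kHz > fs/2 = 5.65 kHz, folds to fs − 10.3 kHz = 1 kHz.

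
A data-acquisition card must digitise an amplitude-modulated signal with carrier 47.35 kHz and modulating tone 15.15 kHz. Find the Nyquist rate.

125 kHz

AM sidebands sit at fc ± fm = 32.2 kHz and 62.5 kHz.
Highest-frequency component: 62.5 kHz.
Nyquist rate = 2 × 62.5 kHz = 125 kHz.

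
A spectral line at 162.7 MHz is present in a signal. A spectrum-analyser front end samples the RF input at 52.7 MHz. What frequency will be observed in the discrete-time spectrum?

162.7 MHz mod fs = 4.6 MHz.
4.6 MHz ≤ fs/2 = 26.35 MHz, appears at 4.6 MHz.

4.6 MHz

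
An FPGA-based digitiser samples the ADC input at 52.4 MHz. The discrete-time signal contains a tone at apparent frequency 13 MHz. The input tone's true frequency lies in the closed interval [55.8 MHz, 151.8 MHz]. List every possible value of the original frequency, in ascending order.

65.4 MHz, 91.8 MHz, 117.8 MHz, 144.2 MHz

Frequencies that alias to 13 MHz are k·fs ± 13 MHz for integer k ≥ 0.
k=0: 13 MHz.
k=1: 39.4 MHz, 65.4 MHz.
k=2: 91.8 MHz, 117.8 MHz.
k=3: 144.2 MHz, 170.2 MHz.
k=4: 196.6 MHz, 222.6 MHz.
Within [55.8 MHz, 151.8 MHz]: 65.4 MHz, 91.8 MHz, 117.8 MHz, 144.2 MHz.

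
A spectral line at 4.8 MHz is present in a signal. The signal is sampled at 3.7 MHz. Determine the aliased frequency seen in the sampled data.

1.1 MHz

4.8 MHz mod fs = 1.1 MHz.
1.1 MHz ≤ fs/2 = 1.85 MHz, appears at 1.1 MHz.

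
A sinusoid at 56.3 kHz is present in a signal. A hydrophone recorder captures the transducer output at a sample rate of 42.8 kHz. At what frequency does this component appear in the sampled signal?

13.5 kHz

56.3 kHz mod fs = 13.5 kHz.
13.5 kHz ≤ fs/2 = 21.4 kHz, appears at 13.5 kHz.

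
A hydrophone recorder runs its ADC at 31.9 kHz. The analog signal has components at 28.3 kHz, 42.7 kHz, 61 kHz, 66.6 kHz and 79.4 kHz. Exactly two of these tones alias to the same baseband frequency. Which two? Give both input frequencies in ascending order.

61 kHz, 66.6 kHz

fs/2 = 15.95 kHz.
28.3 kHz > fs/2 = 15.95 kHz, folds to fs − 28.3 kHz = 3.6 kHz.
42.7 kHz mod fs = 10.8 kHz.
10.8 kHz ≤ fs/2 = 15.95 kHz, appears at 10.8 kHz.
61 kHz mod fs = 29.1 kHz.
29.1 kHz > fs/2 = 15.95 kHz, folds to fs − 29.1 kHz = 2.8 kHz.
66.6 kHz mod fs = 2.8 kHz.
2.8 kHz ≤ fs/2 = 15.95 kHz, appears at 2.8 kHz.
79.4 kHz mod fs = 15.6 kHz.
15.6 kHz ≤ fs/2 = 15.95 kHz, appears at 15.6 kHz.
61 kHz and 66.6 kHz both map to 2.8 kHz.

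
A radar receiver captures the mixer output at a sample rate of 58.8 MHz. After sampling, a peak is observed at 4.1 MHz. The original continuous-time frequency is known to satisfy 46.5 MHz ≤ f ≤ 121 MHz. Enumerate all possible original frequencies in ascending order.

Frequencies that alias to 4.1 MHz are k·fs ± 4.1 MHz for integer k ≥ 0.
k=0: 4.1 MHz.
k=1: 54.7 MHz, 62.9 MHz.
k=2: 113.5 MHz, 121.7 MHz.
k=3: 172.3 MHz, 180.5 MHz.
Within [46.5 MHz, 121 MHz]: 54.7 MHz, 62.9 MHz, 113.5 MHz.

54.7 MHz, 62.9 MHz, 113.5 MHz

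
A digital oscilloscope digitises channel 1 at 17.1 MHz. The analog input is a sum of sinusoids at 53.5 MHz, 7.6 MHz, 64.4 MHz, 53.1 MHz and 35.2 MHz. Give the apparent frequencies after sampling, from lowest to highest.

1 MHz, 1.8 MHz, 2.2 MHz, 4 MHz, 7.6 MHz

fs/2 = 8.55 MHz.
53.5 MHz mod fs = 2.2 MHz.
2.2 MHz ≤ fs/2 = 8.55 MHz, appears at 2.2 MHz.
7.6 MHz ≤ fs/2 = 8.55 MHz, passes unchanged.
64.4 MHz mod fs = 13.1 MHz.
13.1 MHz > fs/2 = 8.55 MHz, folds to fs − 13.1 MHz = 4 MHz.
53.1 MHz mod fs = 1.8 MHz.
1.8 MHz ≤ fs/2 = 8.55 MHz, appears at 1.8 MHz.
35.2 MHz mod fs = 1 MHz.
1 MHz ≤ fs/2 = 8.55 MHz, appears at 1 MHz.
Distinct values: {1 MHz, 1.8 MHz, 2.2 MHz, 4 MHz, 7.6 MHz}.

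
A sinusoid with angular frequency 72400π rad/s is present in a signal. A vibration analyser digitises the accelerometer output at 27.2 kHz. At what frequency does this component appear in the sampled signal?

ω = 72400π rad/s → f = ω/(2π) = 36200 Hz = 36.2 kHz.
36.2 kHz mod fs = 9 kHz.
9 kHz ≤ fs/2 = 13.6 kHz, appears at 9 kHz.

9 kHz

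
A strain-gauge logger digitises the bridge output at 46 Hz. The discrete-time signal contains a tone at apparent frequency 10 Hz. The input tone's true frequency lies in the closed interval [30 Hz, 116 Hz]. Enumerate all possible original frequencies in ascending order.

Frequencies that alias to 10 Hz are k·fs ± 10 Hz for integer k ≥ 0.
k=0: 10 Hz.
k=1: 36 Hz, 56 Hz.
k=2: 82 Hz, 102 Hz.
k=3: 128 Hz, 148 Hz.
Within [30 Hz, 116 Hz]: 36 Hz, 56 Hz, 82 Hz, 102 Hz.

36 Hz, 56 Hz, 82 Hz, 102 Hz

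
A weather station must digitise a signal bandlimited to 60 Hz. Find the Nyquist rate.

120 Hz

Nyquist rate = 2 × 60 Hz = 120 Hz.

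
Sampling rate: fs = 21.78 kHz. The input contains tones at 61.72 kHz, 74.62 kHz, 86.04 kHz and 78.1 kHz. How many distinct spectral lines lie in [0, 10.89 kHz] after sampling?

4

fs/2 = 10.89 kHz.
61.72 kHz mod fs = 18.16 kHz.
18.16 kHz > fs/2 = 10.89 kHz, folds to fs − 18.16 kHz = 3.62 kHz.
74.62 kHz mod fs = 9.28 kHz.
9.28 kHz ≤ fs/2 = 10.89 kHz, appears at 9.28 kHz.
86.04 kHz mod fs = 20.7 kHz.
20.7 kHz > fs/2 = 10.89 kHz, folds to fs − 20.7 kHz = 1.08 kHz.
78.1 kHz mod fs = 12.76 kHz.
12.76 kHz > fs/2 = 10.89 kHz, folds to fs − 12.76 kHz = 9.02 kHz.
Distinct values: {1.08 kHz, 3.62 kHz, 9.02 kHz, 9.28 kHz} → 4.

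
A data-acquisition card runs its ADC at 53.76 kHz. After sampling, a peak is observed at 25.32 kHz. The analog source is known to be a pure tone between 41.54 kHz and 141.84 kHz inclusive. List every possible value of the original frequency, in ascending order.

79.08 kHz, 82.2 kHz, 132.84 kHz, 135.96 kHz

Frequencies that alias to 25.32 kHz are k·fs ± 25.32 kHz for integer k ≥ 0.
k=0: 25.32 kHz.
k=1: 28.44 kHz, 79.08 kHz.
k=2: 82.2 kHz, 132.84 kHz.
k=3: 135.96 kHz, 186.6 kHz.
k=4: 189.72 kHz, 240.36 kHz.
Within [41.54 kHz, 141.84 kHz]: 79.08 kHz, 82.2 kHz, 132.84 kHz, 135.96 kHz.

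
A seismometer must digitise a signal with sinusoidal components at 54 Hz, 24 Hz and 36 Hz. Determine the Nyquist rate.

Highest-frequency component: 54 Hz.
Nyquist rate = 2 × 54 Hz = 108 Hz.

108 Hz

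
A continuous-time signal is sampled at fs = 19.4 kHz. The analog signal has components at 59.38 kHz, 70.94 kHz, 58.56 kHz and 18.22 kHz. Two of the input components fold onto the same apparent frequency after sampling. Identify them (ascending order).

18.22 kHz, 59.38 kHz

fs/2 = 9.7 kHz.
59.38 kHz mod fs = 1.18 kHz.
1.18 kHz ≤ fs/2 = 9.7 kHz, appears at 1.18 kHz.
70.94 kHz mod fs = 12.74 kHz.
12.74 kHz > fs/2 = 9.7 kHz, folds to fs − 12.74 kHz = 6.66 kHz.
58.56 kHz mod fs = 0.36 kHz.
0.36 kHz ≤ fs/2 = 9.7 kHz, appears at 0.36 kHz.
18.22 kHz > fs/2 = 9.7 kHz, folds to fs − 18.22 kHz = 1.18 kHz.
18.22 kHz and 59.38 kHz both map to 1.18 kHz.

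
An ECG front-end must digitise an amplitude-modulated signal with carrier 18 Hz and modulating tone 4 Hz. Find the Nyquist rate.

44 Hz

AM sidebands sit at fc ± fm = 14 Hz and 22 Hz.
Highest-frequency component: 22 Hz.
Nyquist rate = 2 × 22 Hz = 44 Hz.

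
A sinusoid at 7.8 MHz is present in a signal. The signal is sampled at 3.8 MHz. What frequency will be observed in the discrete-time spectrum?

7.8 MHz mod fs = 0.2 MHz.
0.2 MHz ≤ fs/2 = 1.9 MHz, appears at 0.2 MHz.

0.2 MHz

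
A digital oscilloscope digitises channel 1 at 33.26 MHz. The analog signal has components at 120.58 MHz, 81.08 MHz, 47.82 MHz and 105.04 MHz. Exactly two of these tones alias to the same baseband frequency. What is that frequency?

fs/2 = 16.63 MHz.
120.58 MHz mod fs = 20.8 MHz.
20.8 MHz > fs/2 = 16.63 MHz, folds to fs − 20.8 MHz = 12.46 MHz.
81.08 MHz mod fs = 14.56 MHz.
14.56 MHz ≤ fs/2 = 16.63 MHz, appears at 14.56 MHz.
47.82 MHz mod fs = 14.56 MHz.
14.56 MHz ≤ fs/2 = 16.63 MHz, appears at 14.56 MHz.
105.04 MHz mod fs = 5.26 MHz.
5.26 MHz ≤ fs/2 = 16.63 MHz, appears at 5.26 MHz.
47.82 MHz and 81.08 MHz both map to 14.56 MHz.

14.56 MHz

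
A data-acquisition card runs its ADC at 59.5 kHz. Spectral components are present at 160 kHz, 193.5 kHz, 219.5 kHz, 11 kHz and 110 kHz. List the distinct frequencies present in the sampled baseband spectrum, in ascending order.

9 kHz, 11 kHz, 15 kHz, 18.5 kHz

fs/2 = 29.75 kHz.
160 kHz mod fs = 41 kHz.
41 kHz > fs/2 = 29.75 kHz, folds to fs − 41 kHz = 18.5 kHz.
193.5 kHz mod fs = 15 kHz.
15 kHz ≤ fs/2 = 29.75 kHz, appears at 15 kHz.
219.5 kHz mod fs = 41 kHz.
41 kHz > fs/2 = 29.75 kHz, folds to fs − 41 kHz = 18.5 kHz.
11 kHz ≤ fs/2 = 29.75 kHz, passes unchanged.
110 kHz mod fs = 50.5 kHz.
50.5 kHz > fs/2 = 29.75 kHz, folds to fs − 50.5 kHz = 9 kHz.
Distinct values: {9 kHz, 11 kHz, 15 kHz, 18.5 kHz}.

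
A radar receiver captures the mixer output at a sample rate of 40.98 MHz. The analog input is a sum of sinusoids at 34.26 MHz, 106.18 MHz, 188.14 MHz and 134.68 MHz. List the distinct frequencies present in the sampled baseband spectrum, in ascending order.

fs/2 = 20.49 MHz.
34.26 MHz > fs/2 = 20.49 MHz, folds to fs − 34.26 MHz = 6.72 MHz.
106.18 MHz mod fs = 24.22 MHz.
24.22 MHz > fs/2 = 20.49 MHz, folds to fs − 24.22 MHz = 16.76 MHz.
188.14 MHz mod fs = 24.22 MHz.
24.22 MHz > fs/2 = 20.49 MHz, folds to fs − 24.22 MHz = 16.76 MHz.
134.68 MHz mod fs = 11.74 MHz.
11.74 MHz ≤ fs/2 = 20.49 MHz, appears at 11.74 MHz.
Distinct values: {6.72 MHz, 11.74 MHz, 16.76 MHz}.

6.72 MHz, 11.74 MHz, 16.76 MHz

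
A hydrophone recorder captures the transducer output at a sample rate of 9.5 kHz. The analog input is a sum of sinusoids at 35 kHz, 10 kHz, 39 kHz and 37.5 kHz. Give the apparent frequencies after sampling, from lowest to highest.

fs/2 = 4.75 kHz.
35 kHz mod fs = 6.5 kHz.
6.5 kHz > fs/2 = 4.75 kHz, folds to fs − 6.5 kHz = 3 kHz.
10 kHz mod fs = 0.5 kHz.
0.5 kHz ≤ fs/2 = 4.75 kHz, appears at 0.5 kHz.
39 kHz mod fs = 1 kHz.
1 kHz ≤ fs/2 = 4.75 kHz, appears at 1 kHz.
37.5 kHz mod fs = 9 kHz.
9 kHz > fs/2 = 4.75 kHz, folds to fs − 9 kHz = 0.5 kHz.
Distinct values: {0.5 kHz, 1 kHz, 3 kHz}.

0.5 kHz, 1 kHz, 3 kHz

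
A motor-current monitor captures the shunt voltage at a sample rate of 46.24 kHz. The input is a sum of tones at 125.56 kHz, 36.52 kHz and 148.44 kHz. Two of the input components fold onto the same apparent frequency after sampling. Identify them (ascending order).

fs/2 = 23.12 kHz.
125.56 kHz mod fs = 33.08 kHz.
33.08 kHz > fs/2 = 23.12 kHz, folds to fs − 33.08 kHz = 13.16 kHz.
36.52 kHz > fs/2 = 23.12 kHz, folds to fs − 36.52 kHz = 9.72 kHz.
148.44 kHz mod fs = 9.72 kHz.
9.72 kHz ≤ fs/2 = 23.12 kHz, appears at 9.72 kHz.
36.52 kHz and 148.44 kHz both map to 9.72 kHz.

36.52 kHz, 148.44 kHz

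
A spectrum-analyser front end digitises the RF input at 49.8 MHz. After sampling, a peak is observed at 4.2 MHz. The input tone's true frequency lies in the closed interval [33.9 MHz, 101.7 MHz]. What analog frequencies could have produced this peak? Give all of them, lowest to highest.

Frequencies that alias to 4.2 MHz are k·fs ± 4.2 MHz for integer k ≥ 0.
k=0: 4.2 MHz.
k=1: 45.6 MHz, 54 MHz.
k=2: 95.4 MHz, 103.8 MHz.
k=3: 145.2 MHz, 153.6 MHz.
Within [33.9 MHz, 101.7 MHz]: 45.6 MHz, 54 MHz, 95.4 MHz.

45.6 MHz, 54 MHz, 95.4 MHz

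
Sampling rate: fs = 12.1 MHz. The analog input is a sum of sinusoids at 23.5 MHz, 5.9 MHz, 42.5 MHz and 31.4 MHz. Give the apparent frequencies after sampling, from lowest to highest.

fs/2 = 6.05 MHz.
23.5 MHz mod fs = 11.4 MHz.
11.4 MHz > fs/2 = 6.05 MHz, folds to fs − 11.4 MHz = 0.7 MHz.
5.9 MHz ≤ fs/2 = 6.05 MHz, passes unchanged.
42.5 MHz mod fs = 6.2 MHz.
6.2 MHz > fs/2 = 6.05 MHz, folds to fs − 6.2 MHz = 5.9 MHz.
31.4 MHz mod fs = 7.2 MHz.
7.2 MHz > fs/2 = 6.05 MHz, folds to fs − 7.2 MHz = 4.9 MHz.
Distinct values: {0.7 MHz, 4.9 MHz, 5.9 MHz}.

0.7 MHz, 4.9 MHz, 5.9 MHz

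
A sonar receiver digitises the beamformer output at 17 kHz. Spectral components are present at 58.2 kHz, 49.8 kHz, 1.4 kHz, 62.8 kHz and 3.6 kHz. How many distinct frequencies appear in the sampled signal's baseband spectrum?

5

fs/2 = 8.5 kHz.
58.2 kHz mod fs = 7.2 kHz.
7.2 kHz ≤ fs/2 = 8.5 kHz, appears at 7.2 kHz.
49.8 kHz mod fs = 15.8 kHz.
15.8 kHz > fs/2 = 8.5 kHz, folds to fs − 15.8 kHz = 1.2 kHz.
1.4 kHz ≤ fs/2 = 8.5 kHz, passes unchanged.
62.8 kHz mod fs = 11.8 kHz.
11.8 kHz > fs/2 = 8.5 kHz, folds to fs − 11.8 kHz = 5.2 kHz.
3.6 kHz ≤ fs/2 = 8.5 kHz, passes unchanged.
Distinct values: {1.2 kHz, 1.4 kHz, 3.6 kHz, 5.2 kHz, 7.2 kHz} → 5.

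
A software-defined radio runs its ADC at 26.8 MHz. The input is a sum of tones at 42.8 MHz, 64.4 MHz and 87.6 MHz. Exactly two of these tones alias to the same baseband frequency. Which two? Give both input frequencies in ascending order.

42.8 MHz, 64.4 MHz

fs/2 = 13.4 MHz.
42.8 MHz mod fs = 16 MHz.
16 MHz > fs/2 = 13.4 MHz, folds to fs − 16 MHz = 10.8 MHz.
64.4 MHz mod fs = 10.8 MHz.
10.8 MHz ≤ fs/2 = 13.4 MHz, appears at 10.8 MHz.
87.6 MHz mod fs = 7.2 MHz.
7.2 MHz ≤ fs/2 = 13.4 MHz, appears at 7.2 MHz.
42.8 MHz and 64.4 MHz both map to 10.8 MHz.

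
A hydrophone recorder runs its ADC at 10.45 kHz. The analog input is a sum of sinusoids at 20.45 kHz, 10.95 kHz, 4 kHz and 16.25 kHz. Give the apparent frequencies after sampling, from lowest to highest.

0.45 kHz, 0.5 kHz, 4 kHz, 4.65 kHz

fs/2 = 5.225 kHz.
20.45 kHz mod fs = 10 kHz.
10 kHz > fs/2 = 5.225 kHz, folds to fs − 10 kHz = 0.45 kHz.
10.95 kHz mod fs = 0.5 kHz.
0.5 kHz ≤ fs/2 = 5.225 kHz, appears at 0.5 kHz.
4 kHz ≤ fs/2 = 5.225 kHz, passes unchanged.
16.25 kHz mod fs = 5.8 kHz.
5.8 kHz > fs/2 = 5.225 kHz, folds to fs − 5.8 kHz = 4.65 kHz.
Distinct values: {0.45 kHz, 0.5 kHz, 4 kHz, 4.65 kHz}.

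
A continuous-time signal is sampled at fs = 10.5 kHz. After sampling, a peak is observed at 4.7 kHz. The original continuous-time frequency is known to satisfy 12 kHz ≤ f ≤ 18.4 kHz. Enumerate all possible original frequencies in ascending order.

15.2 kHz, 16.3 kHz

Frequencies that alias to 4.7 kHz are k·fs ± 4.7 kHz for integer k ≥ 0.
k=0: 4.7 kHz.
k=1: 5.8 kHz, 15.2 kHz.
k=2: 16.3 kHz, 25.7 kHz.
k=3: 26.8 kHz, 36.2 kHz.
Within [12 kHz, 18.4 kHz]: 15.2 kHz, 16.3 kHz.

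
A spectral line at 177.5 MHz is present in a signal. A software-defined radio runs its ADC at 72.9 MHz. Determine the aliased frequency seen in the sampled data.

177.5 MHz mod fs = 31.7 MHz.
31.7 MHz ≤ fs/2 = 36.45 MHz, appears at 31.7 MHz.

31.7 MHz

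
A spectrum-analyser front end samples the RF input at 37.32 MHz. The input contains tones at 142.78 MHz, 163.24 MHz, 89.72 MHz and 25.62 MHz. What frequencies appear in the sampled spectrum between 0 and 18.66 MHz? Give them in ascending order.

fs/2 = 18.66 MHz.
142.78 MHz mod fs = 30.82 MHz.
30.82 MHz > fs/2 = 18.66 MHz, folds to fs − 30.82 MHz = 6.5 MHz.
163.24 MHz mod fs = 13.96 MHz.
13.96 MHz ≤ fs/2 = 18.66 MHz, appears at 13.96 MHz.
89.72 MHz mod fs = 15.08 MHz.
15.08 MHz ≤ fs/2 = 18.66 MHz, appears at 15.08 MHz.
25.62 MHz > fs/2 = 18.66 MHz, folds to fs − 25.62 MHz = 11.7 MHz.
Distinct values: {6.5 MHz, 11.7 MHz, 13.96 MHz, 15.08 MHz}.

6.5 MHz, 11.7 MHz, 13.96 MHz, 15.08 MHz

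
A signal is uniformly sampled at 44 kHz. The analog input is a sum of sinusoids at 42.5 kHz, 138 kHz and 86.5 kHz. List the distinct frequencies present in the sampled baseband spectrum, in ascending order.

fs/2 = 22 kHz.
42.5 kHz > fs/2 = 22 kHz, folds to fs − 42.5 kHz = 1.5 kHz.
138 kHz mod fs = 6 kHz.
6 kHz ≤ fs/2 = 22 kHz, appears at 6 kHz.
86.5 kHz mod fs = 42.5 kHz.
42.5 kHz > fs/2 = 22 kHz, folds to fs − 42.5 kHz = 1.5 kHz.
Distinct values: {1.5 kHz, 6 kHz}.

1.5 kHz, 6 kHz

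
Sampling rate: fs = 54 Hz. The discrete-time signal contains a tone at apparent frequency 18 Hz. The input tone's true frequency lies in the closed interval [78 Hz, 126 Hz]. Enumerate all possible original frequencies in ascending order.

Frequencies that alias to 18 Hz are k·fs ± 18 Hz for integer k ≥ 0.
k=0: 18 Hz.
k=1: 36 Hz, 72 Hz.
k=2: 90 Hz, 126 Hz.
k=3: 144 Hz, 180 Hz.
Within [78 Hz, 126 Hz]: 90 Hz, 126 Hz.

90 Hz, 126 Hz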